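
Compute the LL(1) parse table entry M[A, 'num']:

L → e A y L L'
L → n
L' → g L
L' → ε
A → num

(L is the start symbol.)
To find M[A, 'num'], we find productions for A where 'num' is in the predict set (PREDICT(N → α) = (FIRST(α) \ {ε}) ∪ (FOLLOW(N) if α ⇒* ε)).

A → num: PREDICT = { 'num' }
  'num' is in predict set, so this production goes in M[A, 'num']

M[A, 'num'] = A → num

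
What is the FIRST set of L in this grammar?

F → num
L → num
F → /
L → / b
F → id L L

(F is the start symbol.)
From L → num:
  - num is a terminal: add 'num' and stop
From L → / b:
  - '/' is a terminal: add '/' and stop

Collecting: FIRST(L) = { '/', 'num' }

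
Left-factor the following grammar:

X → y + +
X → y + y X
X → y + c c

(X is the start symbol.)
Left-factoring transforms A → αβ₁ | αβ₂ into A → αA' and A' → β₁ | β₂
(α is the longest common prefix among the alternatives). Repeat until
no nonterminal has two alternatives with a common prefix.

Round 1: X has alternatives sharing prefix 'y +'. Introduce X': X → y + X'
  Add: X' → +
  Add: X' → y X
  Add: X' → c c

No remaining common prefixes — done.

Resulting grammar:
X → y + X'
X' → +
X' → y X
X' → c c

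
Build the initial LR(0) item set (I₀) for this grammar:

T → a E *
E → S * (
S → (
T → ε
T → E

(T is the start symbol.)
First, augment the grammar with T' → T
I₀ = CLOSURE({ [T' → . T] }):
  [T' → . T] has the dot before T: add [T → . a E *], [T → .], [T → . E]
  [T → . E] has the dot before E: add [E → . S * (]
  [E → . S * (] has the dot before S: add [S → . (]
No further items can be added.

I₀ = { [E → . S * (], [S → . (], [T → . E], [T → . a E *], [T → .], [T' → . T] }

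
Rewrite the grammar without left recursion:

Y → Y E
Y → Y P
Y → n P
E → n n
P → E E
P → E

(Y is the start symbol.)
Y is directly left-recursive. The standard transformation for
  A → A α₁ | ... | A α_m | β₁ | ... | β_n
is
  A  → β₁ A' | ... | β_n A'
  A' → α₁ A' | ... | α_m A' | ε

Y → n P becomes Y → n P Y'
Y → Y E becomes Y' → E Y'
Y → Y P becomes Y' → P Y'
Add Y' → ε

Productions for other non-terminals are unchanged:
  E → n n
  P → E E
  P → E

Resulting grammar:
Y → n P Y'
Y' → E Y'
Y' → P Y'
Y' → ε
E → n n
P → E E
P → E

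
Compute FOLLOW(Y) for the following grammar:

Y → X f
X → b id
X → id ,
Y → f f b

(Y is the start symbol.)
Y is the start symbol, so $ ∈ FOLLOW(Y).
Y does not occur on any right-hand side.

Taking the union: FOLLOW(Y) = { $ }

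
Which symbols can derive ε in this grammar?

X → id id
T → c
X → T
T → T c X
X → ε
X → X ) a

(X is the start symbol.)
{ 'X' }

A non-terminal is nullable if it can derive ε (the empty string): either it has an ε-production, or it has a production whose right-hand side consists entirely of nullable non-terminals.

ε-productions: X → ε
So X is immediately nullable.
No further non-terminal can be added: every production for the remaining non-terminals contains a terminal or a non-nullable non-terminal.
Nullable = { 'X' }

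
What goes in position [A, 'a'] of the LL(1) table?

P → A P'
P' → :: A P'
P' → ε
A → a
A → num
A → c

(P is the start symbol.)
To find M[A, 'a'], we find productions for A where 'a' is in the predict set (PREDICT(N → α) = (FIRST(α) \ {ε}) ∪ (FOLLOW(N) if α ⇒* ε)).

A → a: PREDICT = { 'a' }
  'a' is in predict set, so this production goes in M[A, 'a']
A → num: PREDICT = { 'num' }
A → c: PREDICT = { 'c' }

M[A, 'a'] = A → a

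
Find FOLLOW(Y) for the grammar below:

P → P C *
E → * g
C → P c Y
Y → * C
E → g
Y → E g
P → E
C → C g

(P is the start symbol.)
In C → P c Y: Y is at the end, add FOLLOW(C)

The FOLLOW sets referred to above (computed the same way, to a fixed point):
  FOLLOW(C) = { '*', 'g' }

Taking the union: FOLLOW(Y) = { '*', 'g' }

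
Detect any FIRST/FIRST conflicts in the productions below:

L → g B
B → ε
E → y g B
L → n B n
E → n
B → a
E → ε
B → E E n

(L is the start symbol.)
No FIRST/FIRST conflicts.

FIRST sets of the non-terminals at (or reachable through a nullable prefix from) the front of some alternative:
  FIRST(E) = { 'n', 'y', ε }

Productions for L:
  L → g B: FIRST = { 'g' }
  L → n B n: FIRST = { 'n' }
Productions for B:
  B → ε: FIRST = { ε }
  B → a: FIRST = { 'a' }
  B → E E n: FIRST = { 'n', 'y' }
Productions for E:
  E → y g B: FIRST = { 'y' }
  E → n: FIRST = { 'n' }
  E → ε: FIRST = { ε }

All alternatives of each non-terminal have pairwise disjoint FIRST sets.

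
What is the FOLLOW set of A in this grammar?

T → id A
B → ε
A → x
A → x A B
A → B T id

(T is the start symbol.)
{ $, 'id' }

In T → id A: A is at the end, add FOLLOW(T)
In A → x A B: A is followed by B, add FIRST(B) \ {ε} = { }
  B is nullable, so FOLLOW(A) is also included — that is the set being defined, nothing new

The FOLLOW sets referred to above (computed the same way, to a fixed point):
  FOLLOW(T) = { $, 'id' }

Taking the union: FOLLOW(A) = { $, 'id' }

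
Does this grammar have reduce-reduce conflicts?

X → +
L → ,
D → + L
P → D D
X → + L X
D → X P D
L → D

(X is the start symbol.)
Augment with X' → X and build the canonical LR(0) collection (I0 = CLOSURE({[X' → . X]}), then GOTO on every symbol after a dot until no new states appear). It has 14 states:
  I0: { [X → . + L X], [X → . +], [X' → . X] }  — shift
  I1: { [D → . + L], [D → . X P D], [L → . ,], [L → . D], [X → + . L X], [X → + .], [X → . + L X], [X → . +] }  — shift, reduce
  I2: { [X' → X .] }  — accept
  I3: { [D → + . L], [D → . + L], [D → . X P D], [L → . ,], [L → . D], [X → + . L X], [X → + .], [X → . + L X], [X → . +] }  — shift, reduce
  I4: { [L → , .] }  — reduce
  I5: { [L → D .] }  — reduce
  I6: { [X → + L . X], [X → . + L X], [X → . +] }  — shift
  I7: { [D → . + L], [D → . X P D], [D → X . P D], [P → . D D], [X → . + L X], [X → . +] }  — shift
  I8: { [D → . + L], [D → . X P D], [P → D . D], [X → . + L X], [X → . +] }  — shift
  I9: { [D → . + L], [D → . X P D], [D → X P . D], [X → . + L X], [X → . +] }  — shift
  I10: { [D → X P D .] }  — reduce
  I11: { [P → D D .] }  — reduce
  I12: { [X → + L X .] }  — reduce
  I13: { [D → + L .], [X → + L . X], [X → . + L X], [X → . +] }  — shift, reduce

No state contains more than one complete item.

Answer: No reduce-reduce conflicts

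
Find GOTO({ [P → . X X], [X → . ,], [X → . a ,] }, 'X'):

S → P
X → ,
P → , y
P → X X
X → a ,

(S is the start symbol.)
GOTO(I, 'X') = CLOSURE({ [A → αX.β] : [A → α.Xβ] ∈ I, X = 'X' })

Items with dot before 'X', with the dot advanced:
  [P → . X X] → [P → X . X]
Closure of the advanced items:
  [P → X . X] has the dot before X: add [X → . ,], [X → . a ,]

GOTO = { [P → X . X], [X → . ,], [X → . a ,] }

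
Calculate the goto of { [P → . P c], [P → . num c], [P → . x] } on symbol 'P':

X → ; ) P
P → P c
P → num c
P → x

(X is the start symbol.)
GOTO(I, 'P') = CLOSURE({ [A → αX.β] : [A → α.Xβ] ∈ I, X = 'P' })

Items with dot before 'P', with the dot advanced:
  [P → . P c] → [P → P . c]
Closure adds nothing (no advanced item has the dot before a non-terminal).

GOTO = { [P → P . c] }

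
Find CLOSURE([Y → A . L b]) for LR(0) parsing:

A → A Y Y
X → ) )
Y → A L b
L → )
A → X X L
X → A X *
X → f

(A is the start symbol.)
{ [L → . )], [Y → A . L b] }

Start with: [Y → A . L b]
  [Y → A . L b] has the dot before L: add [L → . )]
No further items can be added.

CLOSURE = { [L → . )], [Y → A . L b] }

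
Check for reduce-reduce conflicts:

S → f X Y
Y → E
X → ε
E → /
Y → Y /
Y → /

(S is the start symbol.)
A reduce-reduce conflict occurs when an LR(0) state has two complete items [A → α .] and [B → β .] — both call for a reduction, and with no lookahead the parser cannot choose between them.

Augment with S' → S and build the canonical LR(0) collection (I0 = CLOSURE({[S' → . S]}), then GOTO on every symbol after a dot until no new states appear). It has 8 states:
  I0: { [S → . f X Y], [S' → . S] }  — shift
  I1: { [S' → S .] }  — accept
  I2: { [S → f . X Y], [X → .] }  — reduce
  I3: { [E → . /], [S → f X . Y], [Y → . /], [Y → . E], [Y → . Y /] }  — shift
  I4: { [E → / .], [Y → / .] }  — 2 reduces
  I5: { [Y → E .] }  — reduce
  I6: { [S → f X Y .], [Y → Y . /] }  — shift, reduce
  I7: { [Y → Y / .] }  — reduce

I4 contains complete items [E → / .], [Y → / .] — reduce-reduce conflict.

Answer: Yes — I4: [E → / .] vs [Y → / .]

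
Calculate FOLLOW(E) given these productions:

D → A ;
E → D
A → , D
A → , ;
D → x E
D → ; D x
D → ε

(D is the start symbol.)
{ $, ';', 'x' }

In D → x E: E is at the end, add FOLLOW(D)

The FOLLOW sets referred to above (computed the same way, to a fixed point):
  FOLLOW(D) = { $, ';', 'x' }

Taking the union: FOLLOW(E) = { $, ';', 'x' }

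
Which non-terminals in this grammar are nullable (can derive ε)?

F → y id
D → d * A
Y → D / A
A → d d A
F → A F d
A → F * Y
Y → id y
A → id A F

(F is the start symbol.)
A non-terminal is nullable if it can derive ε (the empty string): either it has an ε-production, or it has a production whose right-hand side consists entirely of nullable non-terminals.

There are no ε-productions, so no non-terminal can derive ε.
No non-terminals are nullable.

Answer: None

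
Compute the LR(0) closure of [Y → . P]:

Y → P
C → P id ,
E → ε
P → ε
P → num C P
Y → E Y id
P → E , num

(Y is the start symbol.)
{ [E → .], [P → . E , num], [P → . num C P], [P → .], [Y → . P] }

To compute CLOSURE, for each item [A → α.Bβ] where B is a non-terminal, add [B → .γ] for all productions B → γ; repeat for the newly added items until nothing changes.

Start with: [Y → . P]
  [Y → . P] has the dot before P: add [P → .], [P → . num C P], [P → . E , num]
  [P → . E , num] has the dot before E: add [E → .]
No further items can be added.

CLOSURE = { [E → .], [P → . E , num], [P → . num C P], [P → .], [Y → . P] }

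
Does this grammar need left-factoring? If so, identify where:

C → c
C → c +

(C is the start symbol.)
Yes, C has productions with common prefix 'c'

Left-factoring is needed when two productions for the same non-terminal
share a common prefix on the right-hand side.

Productions for C:
  C → c
  C → c +

Found common prefix 'c' in productions for C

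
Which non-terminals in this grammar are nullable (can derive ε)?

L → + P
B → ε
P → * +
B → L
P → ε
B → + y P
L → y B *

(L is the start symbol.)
A non-terminal is nullable if it can derive ε (the empty string): either it has an ε-production, or it has a production whose right-hand side consists entirely of nullable non-terminals.

ε-productions: B → ε, P → ε
So B, P are immediately nullable.
No further non-terminal can be added: every production for the remaining non-terminals contains a terminal or a non-nullable non-terminal.
Nullable = { 'B', 'P' }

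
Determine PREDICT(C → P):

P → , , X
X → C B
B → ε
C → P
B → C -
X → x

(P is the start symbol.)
PREDICT(C → P) = (FIRST(RHS) \ {ε}) ∪ (FOLLOW(C) if ε ∈ FIRST(RHS), i.e. RHS ⇒* ε)
FIRST(P) = { ',' }
FIRST(P) = { ',' }
ε ∉ FIRST(P), so FOLLOW(C) is not added.
PREDICT(C → P) = { ',' }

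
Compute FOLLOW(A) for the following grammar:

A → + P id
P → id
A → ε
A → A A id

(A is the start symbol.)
{ $, '+', 'id' }

To compute FOLLOW(A), find every occurrence of A on a right-hand side N → α A β: add FIRST(β) \ {ε}, and if β is empty or nullable also add FOLLOW(N). Iterate to a fixed point.

A is the start symbol, so $ ∈ FOLLOW(A).
In A → A A id: A is followed by A id, add FIRST(A id) \ {ε} = { '+', 'id' }
In A → A A id: A is followed by id, add FIRST(id) \ {ε} = { 'id' }

Taking the union: FOLLOW(A) = { $, '+', 'id' }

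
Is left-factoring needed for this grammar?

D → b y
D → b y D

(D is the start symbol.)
Left-factoring is needed when two productions for the same non-terminal
share a common prefix on the right-hand side.

Productions for D:
  D → b y
  D → b y D

Found common prefix 'b y' in productions for D

Answer: Yes, D has productions with common prefix 'b y'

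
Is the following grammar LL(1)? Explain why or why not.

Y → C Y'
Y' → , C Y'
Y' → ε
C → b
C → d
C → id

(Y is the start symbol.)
Relevant sets:
  FOLLOW(Y') = { $ }

For Y':
  PREDICT(Y' → ',' C Y') = { ',' }
  PREDICT(Y' → ε) = { $ }
For C:
  PREDICT(C → b) = { 'b' }
  PREDICT(C → d) = { 'd' }
  PREDICT(C → id) = { 'id' }
Y has a single production, so nothing to check there.

All predict sets are disjoint. The grammar IS LL(1).

Answer: Yes, the grammar is LL(1).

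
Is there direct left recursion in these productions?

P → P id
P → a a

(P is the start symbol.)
Yes, P is left-recursive

P → P id: LEFT RECURSIVE (starts with P)
P → a a: starts with a

The grammar has direct left recursion on: P.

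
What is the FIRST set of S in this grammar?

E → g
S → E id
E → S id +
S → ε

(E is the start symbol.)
To compute FIRST(S), examine every production with S on the left-hand side, reading each right-hand side left to right until a non-nullable symbol is reached.

FIRST sets of the other non-terminals involved (by the same procedure, iterated to a fixed point):
  FIRST(E) = { 'g', 'id' }

From S → E id:
  - E is a non-terminal: add FIRST(E) \ {ε} = { 'g', 'id' }
    E is not nullable, so stop
From S → ε:
  - ε-production, so ε ∈ FIRST(S)

Collecting: FIRST(S) = { 'g', 'id', ε }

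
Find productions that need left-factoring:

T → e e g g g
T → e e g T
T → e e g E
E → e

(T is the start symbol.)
Left-factoring is needed when two productions for the same non-terminal
share a common prefix on the right-hand side.

Productions for T:
  T → e e g g g
  T → e e g T
  T → e e g E

Found common prefix 'e e g' in productions for T

Answer: Yes, T has productions with common prefix 'e e g'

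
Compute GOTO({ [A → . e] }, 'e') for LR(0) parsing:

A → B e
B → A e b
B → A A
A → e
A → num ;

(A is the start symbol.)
GOTO(I, 'e') = CLOSURE({ [A → αX.β] : [A → α.Xβ] ∈ I, X = 'e' })

Items with dot before 'e', with the dot advanced:
  [A → . e] → [A → e .]
Closure adds nothing (no advanced item has the dot before a non-terminal).

GOTO = { [A → e .] }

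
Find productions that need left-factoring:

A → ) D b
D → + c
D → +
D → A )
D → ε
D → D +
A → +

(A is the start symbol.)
Yes, D has productions with common prefix '+'

Left-factoring is needed when two productions for the same non-terminal
share a common prefix on the right-hand side.

Productions for A:
  A → ) D b
  A → +
Productions for D:
  D → + c
  D → +
  D → A )
  D → ε
  D → D +

Found common prefix '+' in productions for D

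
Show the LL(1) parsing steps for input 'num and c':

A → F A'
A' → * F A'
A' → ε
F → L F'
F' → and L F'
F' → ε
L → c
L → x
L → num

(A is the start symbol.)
Stack is shown with the top on the left.

Stack          Input        Action
----------------------------------
A $            num and c $  output A → F A'
F A' $         num and c $  output F → L F'
L F' A' $      num and c $  output L → num
num F' A' $    num and c $  match 'num'
F' A' $        and c $      output F' → and L F'
and L F' A' $  and c $      match 'and'
L F' A' $      c $          output L → c
c F' A' $      c $          match 'c'
F' A' $        $            output F' → ε
A' $           $            output A' → ε
$              $            accept

The string is accepted.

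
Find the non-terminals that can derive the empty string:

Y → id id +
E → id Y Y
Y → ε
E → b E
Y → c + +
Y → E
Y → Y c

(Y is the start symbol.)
{ 'Y' }

ε-productions: Y → ε
So Y is immediately nullable.
No further non-terminal can be added: every production for the remaining non-terminals contains a terminal or a non-nullable non-terminal.
Nullable = { 'Y' }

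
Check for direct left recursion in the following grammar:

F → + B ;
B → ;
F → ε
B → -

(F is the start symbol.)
F → + B ;: starts with '+'
B → ;: starts with ';'
F → ε: starts with ε
B → -: starts with '-'

No direct left recursion found.

Answer: No direct left recursion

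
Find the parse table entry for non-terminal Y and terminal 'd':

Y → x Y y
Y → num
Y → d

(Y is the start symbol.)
To find M[Y, 'd'], we find productions for Y where 'd' is in the predict set (PREDICT(N → α) = (FIRST(α) \ {ε}) ∪ (FOLLOW(N) if α ⇒* ε)).

Y → x Y y: PREDICT = { 'x' }
Y → num: PREDICT = { 'num' }
Y → d: PREDICT = { 'd' }
  'd' is in predict set, so this production goes in M[Y, 'd']

M[Y, 'd'] = Y → d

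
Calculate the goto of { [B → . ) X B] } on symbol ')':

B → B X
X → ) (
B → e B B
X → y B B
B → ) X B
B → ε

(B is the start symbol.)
{ [B → ) . X B], [X → . ) (], [X → . y B B] }

GOTO(I, ')') = CLOSURE({ [A → αX.β] : [A → α.Xβ] ∈ I, X = ')' })

Items with dot before ')', with the dot advanced:
  [B → . ) X B] → [B → ) . X B]
Closure of the advanced items:
  [B → ) . X B] has the dot before X: add [X → . ) (], [X → . y B B]

GOTO = { [B → ) . X B], [X → . ) (], [X → . y B B] }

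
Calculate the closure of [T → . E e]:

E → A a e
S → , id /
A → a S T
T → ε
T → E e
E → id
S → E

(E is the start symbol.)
{ [A → . a S T], [E → . A a e], [E → . id], [T → . E e] }

Start with: [T → . E e]
  [T → . E e] has the dot before E: add [E → . A a e], [E → . id]
  [E → . A a e] has the dot before A: add [A → . a S T]
No further items can be added.

CLOSURE = { [A → . a S T], [E → . A a e], [E → . id], [T → . E e] }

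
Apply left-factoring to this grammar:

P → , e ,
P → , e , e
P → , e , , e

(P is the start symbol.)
Left-factoring transforms A → αβ₁ | αβ₂ into A → αA' and A' → β₁ | β₂
(α is the longest common prefix among the alternatives). Repeat until
no nonterminal has two alternatives with a common prefix.

Round 1: P has alternatives sharing prefix ', e ,'. Introduce P': P → , e , P'
  Add: P' → ε
  Add: P' → e
  Add: P' → , e

No remaining common prefixes — done.

Resulting grammar:
P → , e , P'
P' → ε
P' → e
P' → , e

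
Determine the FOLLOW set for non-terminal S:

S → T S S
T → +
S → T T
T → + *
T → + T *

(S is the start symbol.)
To compute FOLLOW(S), find every occurrence of S on a right-hand side N → α S β: add FIRST(β) \ {ε}, and if β is empty or nullable also add FOLLOW(N). Iterate to a fixed point.

S is the start symbol, so $ ∈ FOLLOW(S).
In S → T S S: S is followed by S, add FIRST(S) \ {ε} = { '+' }
In S → T S S: S is at the end; this adds FOLLOW(S) to itself — nothing new

Taking the union: FOLLOW(S) = { $, '+' }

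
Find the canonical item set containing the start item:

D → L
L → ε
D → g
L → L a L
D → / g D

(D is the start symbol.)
{ [D → . / g D], [D → . L], [D → . g], [D' → . D], [L → . L a L], [L → .] }

First, augment the grammar with D' → D
I₀ = CLOSURE({ [D' → . D] }):
  [D' → . D] has the dot before D: add [D → . L], [D → . g], [D → . / g D]
  [D → . L] has the dot before L: add [L → .], [L → . L a L]
No further items can be added.

I₀ = { [D → . / g D], [D → . L], [D → . g], [D' → . D], [L → . L a L], [L → .] }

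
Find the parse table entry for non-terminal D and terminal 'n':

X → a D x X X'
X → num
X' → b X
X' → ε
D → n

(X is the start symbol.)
To find M[D, 'n'], we find productions for D where 'n' is in the predict set (PREDICT(N → α) = (FIRST(α) \ {ε}) ∪ (FOLLOW(N) if α ⇒* ε)).

D → n: PREDICT = { 'n' }
  'n' is in predict set, so this production goes in M[D, 'n']

M[D, 'n'] = D → n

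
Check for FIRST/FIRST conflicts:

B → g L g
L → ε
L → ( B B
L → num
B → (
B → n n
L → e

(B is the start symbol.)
No FIRST/FIRST conflicts.

Productions for B:
  B → g L g: FIRST = { 'g' }
  B → (: FIRST = { '(' }
  B → n n: FIRST = { 'n' }
Productions for L:
  L → ε: FIRST = { ε }
  L → ( B B: FIRST = { '(' }
  L → num: FIRST = { 'num' }
  L → e: FIRST = { 'e' }

All alternatives of each non-terminal have pairwise disjoint FIRST sets.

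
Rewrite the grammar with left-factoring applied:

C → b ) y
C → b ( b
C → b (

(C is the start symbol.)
C → b C'
C' → ) y
C' → ( C''
C'' → b
C'' → ε

Left-factoring transforms A → αβ₁ | αβ₂ into A → αA' and A' → β₁ | β₂
(α is the longest common prefix among the alternatives). Repeat until
no nonterminal has two alternatives with a common prefix.

Round 1: C has alternatives sharing prefix 'b'. Introduce C': C → b C'
  Add: C' → ) y
  Add: C' → ( b
  Add: C' → (

Round 2: C' has alternatives sharing prefix '('. Introduce C'': C' → ( C''
  Add: C'' → b
  Add: C'' → ε

No remaining common prefixes — done.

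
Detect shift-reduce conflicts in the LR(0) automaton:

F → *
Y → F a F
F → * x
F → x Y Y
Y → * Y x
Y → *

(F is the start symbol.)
Yes — I1: [F → * .] vs [F → * . x]; I4: [F → * .] vs [F → . *]; I11: [F → * x .] vs [F → . *]

A shift-reduce conflict occurs when an LR(0) state has both:
  - a complete (reduce) item [A → α .] (dot at the end), and
  - a shift item [B → β . c γ] (dot before a terminal).

Augment with F' → F and build the canonical LR(0) collection (I0 = CLOSURE({[F' → . F]}), then GOTO on every symbol after a dot until no new states appear). It has 14 states:
  I0: { [F → . * x], [F → . *], [F → . x Y Y], [F' → . F] }  — shift
  I1: { [F → * . x], [F → * .] }  — shift, reduce
  I2: { [F' → F .] }  — accept
  I3: { [F → . * x], [F → . *], [F → . x Y Y], [F → x . Y Y], [Y → . * Y x], [Y → . *], [Y → . F a F] }  — shift
  I4: { [F → * . x], [F → * .], [F → . * x], [F → . *], [F → . x Y Y], [Y → * . Y x], [Y → * .], [Y → . * Y x], [Y → . *], [Y → . F a F] }  — shift, 2 reduces
  I5: { [Y → F . a F] }  — shift
  I6: { [F → . * x], [F → . *], [F → . x Y Y], [F → x Y . Y], [Y → . * Y x], [Y → . *], [Y → . F a F] }  — shift
  I7: { [F → x Y Y .] }  — reduce
  I8: { [F → . * x], [F → . *], [F → . x Y Y], [Y → F a . F] }  — shift
  I9: { [Y → F a F .] }  — reduce
  I10: { [Y → * Y . x] }  — shift
  I11: { [F → * x .], [F → . * x], [F → . *], [F → . x Y Y], [F → x . Y Y], [Y → . * Y x], [Y → . *], [Y → . F a F] }  — shift, reduce
  I12: { [Y → * Y x .] }  — reduce
  I13: { [F → * x .] }  — reduce

I1 contains reduce item [F → * .] and shift item [F → * . x] — shift-reduce conflict.
I4 contains reduce items [F → * .], [Y → * .] and shift items [F → . *], [F → . * x], [F → * . x], [F → . x Y Y], [Y → . *], [Y → . * Y x] — shift-reduce conflict.
I11 contains reduce item [F → * x .] and shift items [F → . *], [F → . * x], [F → . x Y Y], [Y → . *], [Y → . * Y x] — shift-reduce conflict.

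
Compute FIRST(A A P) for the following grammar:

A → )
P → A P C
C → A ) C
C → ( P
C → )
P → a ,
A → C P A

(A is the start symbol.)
FIRST sets of the non-terminals involved (from the grammar, by fixed-point iteration):
  FIRST(A) = { '(', ')' }

To compute FIRST(A A P), process the symbols left to right:
Symbol A is a non-terminal. Add FIRST(A) \ {ε} = { '(', ')' }
A is not nullable (ε ∉ FIRST(A)), so stop here.
FIRST(A A P) = { '(', ')' }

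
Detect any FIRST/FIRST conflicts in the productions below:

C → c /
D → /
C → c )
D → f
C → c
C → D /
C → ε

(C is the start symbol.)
Yes. C → c '/' / C → c ')' on { 'c' }; C → c '/' / C → c on { 'c' }; C → c ')' / C → c on { 'c' }

A FIRST/FIRST conflict occurs when two productions N → α and N → β for the same non-terminal have FIRST(α) ∩ FIRST(β) ≠ ∅ (with ε ∈ FIRST of a nullable right-hand side, so two nullable alternatives also conflict).

FIRST sets of the non-terminals at (or reachable through a nullable prefix from) the front of some alternative:
  FIRST(D) = { '/', 'f' }

Productions for C:
  C → c /: FIRST = { 'c' }
  C → c ): FIRST = { 'c' }
  C → c: FIRST = { 'c' }
  C → D /: FIRST = { '/', 'f' }
  C → ε: FIRST = { ε }
Productions for D:
  D → /: FIRST = { '/' }
  D → f: FIRST = { 'f' }

Conflict for C: C → c / and C → c )
  Overlap: { 'c' }
Conflict for C: C → c / and C → c
  Overlap: { 'c' }
Conflict for C: C → c ) and C → c
  Overlap: { 'c' }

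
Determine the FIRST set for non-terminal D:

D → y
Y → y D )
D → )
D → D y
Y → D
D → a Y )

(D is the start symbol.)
From D → y:
  - y is a terminal: add 'y' and stop
From D → ):
  - ')' is a terminal: add ')' and stop
From D → D y:
  - D is the symbol being defined: contributes nothing new
    D is not nullable, so stop
From D → a Y ):
  - a is a terminal: add 'a' and stop

Collecting: FIRST(D) = { ')', 'a', 'y' }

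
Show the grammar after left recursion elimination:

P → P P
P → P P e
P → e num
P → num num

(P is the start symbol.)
P → e num P'
P → num num P'
P' → P P'
P' → P e P'
P' → ε

P is directly left-recursive. The standard transformation for
  A → A α₁ | ... | A α_m | β₁ | ... | β_n
is
  A  → β₁ A' | ... | β_n A'
  A' → α₁ A' | ... | α_m A' | ε

P → e num becomes P → e num P'
P → num num becomes P → num num P'
P → P P becomes P' → P P'
P → P P e becomes P' → P e P'
Add P' → ε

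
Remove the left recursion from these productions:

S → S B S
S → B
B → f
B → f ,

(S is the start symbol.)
S is directly left-recursive. The standard transformation for
  A → A α₁ | ... | A α_m | β₁ | ... | β_n
is
  A  → β₁ A' | ... | β_n A'
  A' → α₁ A' | ... | α_m A' | ε

S → B becomes S → B S'
S → S B S becomes S' → B S S'
Add S' → ε

Productions for other non-terminals are unchanged:
  B → f
  B → f ,

Resulting grammar:
S → B S'
S' → B S S'
S' → ε
B → f
B → f ,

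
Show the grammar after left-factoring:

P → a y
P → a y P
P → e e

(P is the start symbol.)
Left-factoring transforms A → αβ₁ | αβ₂ into A → αA' and A' → β₁ | β₂
(α is the longest common prefix among the alternatives). Repeat until
no nonterminal has two alternatives with a common prefix.

Round 1: P has alternatives sharing prefix 'a y'. Introduce P': P → a y P'
  Add: P' → ε
  Add: P' → P

No remaining common prefixes — done.

Resulting grammar:
P → a y P'
P' → ε
P' → P
P → e e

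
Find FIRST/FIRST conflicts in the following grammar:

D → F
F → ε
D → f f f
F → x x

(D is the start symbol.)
No FIRST/FIRST conflicts.

A FIRST/FIRST conflict occurs when two productions N → α and N → β for the same non-terminal have FIRST(α) ∩ FIRST(β) ≠ ∅ (with ε ∈ FIRST of a nullable right-hand side, so two nullable alternatives also conflict).

FIRST sets of the non-terminals at (or reachable through a nullable prefix from) the front of some alternative:
  FIRST(F) = { 'x', ε }

Productions for D:
  D → F: FIRST = { 'x', ε }
  D → f f f: FIRST = { 'f' }
Productions for F:
  F → ε: FIRST = { ε }
  F → x x: FIRST = { 'x' }

All alternatives of each non-terminal have pairwise disjoint FIRST sets.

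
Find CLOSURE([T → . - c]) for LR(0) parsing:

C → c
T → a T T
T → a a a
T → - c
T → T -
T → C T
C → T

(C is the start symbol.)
To compute CLOSURE, for each item [A → α.Bβ] where B is a non-terminal, add [B → .γ] for all productions B → γ; repeat for the newly added items until nothing changes.

Start with: [T → . - c]
The dot precedes the terminal '-', so nothing is added.

CLOSURE = { [T → . - c] }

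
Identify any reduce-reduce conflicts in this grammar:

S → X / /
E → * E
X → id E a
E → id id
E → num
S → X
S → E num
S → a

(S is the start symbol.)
No reduce-reduce conflicts

A reduce-reduce conflict occurs when an LR(0) state has two complete items [A → α .] and [B → β .] — both call for a reduction, and with no lookahead the parser cannot choose between them.

Augment with S' → S and build the canonical LR(0) collection (I0 = CLOSURE({[S' → . S]}), then GOTO on every symbol after a dot until no new states appear). It has 17 states:
  I0: { [E → . * E], [E → . id id], [E → . num], [S → . E num], [S → . X / /], [S → . X], [S → . a], [S' → . S], [X → . id E a] }  — shift
  I1: { [E → * . E], [E → . * E], [E → . id id], [E → . num] }  — shift
  I2: { [S → E . num] }  — shift
  I3: { [S' → S .] }  — accept
  I4: { [S → X . / /], [S → X .] }  — shift, reduce
  I5: { [S → a .] }  — reduce
  I6: { [E → . * E], [E → . id id], [E → . num], [E → id . id], [X → id . E a] }  — shift
  I7: { [E → num .] }  — reduce
  I8: { [X → id E . a] }  — shift
  I9: { [E → id . id], [E → id id .] }  — shift, reduce
  I10: { [E → id id .] }  — reduce
  I11: { [X → id E a .] }  — reduce
  I12: { [S → X / . /] }  — shift
  I13: { [S → X / / .] }  — reduce
  I14: { [S → E num .] }  — reduce
  I15: { [E → * E .] }  — reduce
  I16: { [E → id . id] }  — shift

No state contains more than one complete item.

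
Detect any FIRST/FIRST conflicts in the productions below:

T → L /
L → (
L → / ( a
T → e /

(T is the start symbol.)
FIRST sets of the non-terminals at (or reachable through a nullable prefix from) the front of some alternative:
  FIRST(L) = { '(', '/' }

Productions for T:
  T → L /: FIRST = { '(', '/' }
  T → e /: FIRST = { 'e' }
Productions for L:
  L → (: FIRST = { '(' }
  L → / ( a: FIRST = { '/' }

All alternatives of each non-terminal have pairwise disjoint FIRST sets.

Answer: No FIRST/FIRST conflicts.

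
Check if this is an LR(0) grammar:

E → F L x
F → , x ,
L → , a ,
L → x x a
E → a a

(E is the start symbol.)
A grammar is LR(0) if no state in the canonical LR(0) collection has:
  - both a shift item (dot before a terminal) and a complete item (shift-reduce conflict), or
  - two or more complete items (reduce-reduce conflict; the accept item [E' → E .] counts as a complete item here).

Augment with E' → E and build the canonical LR(0) collection (I0 = CLOSURE({[E' → . E]}), then GOTO on every symbol after a dot until no new states appear). It has 16 states:
  I0: { [E → . F L x], [E → . a a], [E' → . E], [F → . , x ,] }  — shift
  I1: { [F → , . x ,] }  — shift
  I2: { [E' → E .] }  — accept
  I3: { [E → F . L x], [L → . , a ,], [L → . x x a] }  — shift
  I4: { [E → a . a] }  — shift
  I5: { [E → a a .] }  — reduce
  I6: { [L → , . a ,] }  — shift
  I7: { [E → F L . x] }  — shift
  I8: { [L → x . x a] }  — shift
  I9: { [L → x x . a] }  — shift
  I10: { [L → x x a .] }  — reduce
  I11: { [E → F L x .] }  — reduce
  I12: { [L → , a . ,] }  — shift
  I13: { [L → , a , .] }  — reduce
  I14: { [F → , x . ,] }  — shift
  I15: { [F → , x , .] }  — reduce

Every state is either a pure shift/goto state or contains exactly one complete item and nothing to shift — no conflicts. The grammar is LR(0).

Answer: Yes, the grammar is LR(0)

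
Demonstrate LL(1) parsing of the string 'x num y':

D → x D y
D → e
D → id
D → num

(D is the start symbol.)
Stack is shown with the top on the left.

Stack    Input      Action
--------------------------
D $      x num y $  output D → x D y
x D y $  x num y $  match 'x'
D y $    num y $    output D → num
num y $  num y $    match 'num'
y $      y $        match 'y'
$        $          accept

The string is accepted.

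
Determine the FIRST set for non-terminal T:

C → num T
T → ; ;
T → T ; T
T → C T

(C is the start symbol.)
{ ';', 'num' }

To compute FIRST(T), examine every production with T on the left-hand side, reading each right-hand side left to right until a non-nullable symbol is reached.

FIRST sets of the other non-terminals involved (by the same procedure, iterated to a fixed point):
  FIRST(C) = { 'num' }

From T → ; ;:
  - ';' is a terminal: add ';' and stop
From T → T ; T:
  - T is the symbol being defined: contributes nothing new
    T is not nullable, so stop
From T → C T:
  - C is a non-terminal: add FIRST(C) \ {ε} = { 'num' }
    C is not nullable, so stop

Collecting: FIRST(T) = { ';', 'num' }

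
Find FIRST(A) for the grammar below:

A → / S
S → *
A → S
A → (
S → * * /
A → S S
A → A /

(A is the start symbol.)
{ '(', '*', '/' }

To compute FIRST(A), examine every production with A on the left-hand side, reading each right-hand side left to right until a non-nullable symbol is reached.

FIRST sets of the other non-terminals involved (by the same procedure, iterated to a fixed point):
  FIRST(S) = { '*' }

From A → / S:
  - '/' is a terminal: add '/' and stop
From A → S:
  - S is a non-terminal: add FIRST(S) \ {ε} = { '*' }
    S is not nullable, so stop
From A → (:
  - '(' is a terminal: add '(' and stop
From A → S S:
  - S is a non-terminal: add FIRST(S) \ {ε} = { '*' }
    S is not nullable, so stop
From A → A /:
  - A is the symbol being defined: contributes nothing new
    A is not nullable, so stop

Collecting: FIRST(A) = { '(', '*', '/' }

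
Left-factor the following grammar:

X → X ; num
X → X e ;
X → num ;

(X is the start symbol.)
X → X X'
X' → ; num
X' → e ;
X → num ;

Left-factoring transforms A → αβ₁ | αβ₂ into A → αA' and A' → β₁ | β₂
(α is the longest common prefix among the alternatives). Repeat until
no nonterminal has two alternatives with a common prefix.

Round 1: X has alternatives sharing prefix 'X'. Introduce X': X → X X'
  Add: X' → ; num
  Add: X' → e ;

No remaining common prefixes — done.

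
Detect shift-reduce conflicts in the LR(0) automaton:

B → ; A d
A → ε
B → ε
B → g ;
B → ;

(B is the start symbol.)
Yes — I0: [B → .] vs [B → . ;]

Augment with B' → B and build the canonical LR(0) collection (I0 = CLOSURE({[B' → . B]}), then GOTO on every symbol after a dot until no new states appear). It has 7 states:
  I0: { [B → . ; A d], [B → . ;], [B → . g ;], [B → .], [B' → . B] }  — shift, reduce
  I1: { [A → .], [B → ; . A d], [B → ; .] }  — 2 reduces
  I2: { [B' → B .] }  — accept
  I3: { [B → g . ;] }  — shift
  I4: { [B → g ; .] }  — reduce
  I5: { [B → ; A . d] }  — shift
  I6: { [B → ; A d .] }  — reduce

I0 contains reduce item [B → .] and shift items [B → . ;], [B → . ; A d], [B → . g ;] — shift-reduce conflict.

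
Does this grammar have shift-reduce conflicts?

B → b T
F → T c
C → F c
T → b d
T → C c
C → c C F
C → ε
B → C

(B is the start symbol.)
Yes — I0: [C → .] vs [B → . b T]; I2: [B → C .] vs [T → C . c]; I5: [C → .] vs [C → . c C F]; I6: [C → .] vs [C → . c C F]; I7: [C → .] vs [C → . c C F]; I11: [C → c C F .] vs [C → F . c]; I12: [C → .] vs [C → . c C F]; I15: [B → b T .] vs [F → T . c]

A shift-reduce conflict occurs when an LR(0) state has both:
  - a complete (reduce) item [A → α .] (dot at the end), and
  - a shift item [B → β . c γ] (dot before a terminal).

Augment with B' → B and build the canonical LR(0) collection (I0 = CLOSURE({[B' → . B]}), then GOTO on every symbol after a dot until no new states appear). It has 17 states:
  I0: { [B → . C], [B → . b T], [B' → . B], [C → . F c], [C → . c C F], [C → .], [F → . T c], [T → . C c], [T → . b d] }  — shift, reduce
  I1: { [B' → B .] }  — accept
  I2: { [B → C .], [T → C . c] }  — shift, reduce
  I3: { [C → F . c] }  — shift
  I4: { [F → T . c] }  — shift
  I5: { [B → b . T], [C → . F c], [C → . c C F], [C → .], [F → . T c], [T → . C c], [T → . b d], [T → b . d] }  — shift, reduce
  I6: { [C → . F c], [C → . c C F], [C → .], [C → c . C F], [F → . T c], [T → . C c], [T → . b d] }  — shift, reduce
  I7: { [C → . F c], [C → . c C F], [C → .], [C → c C . F], [F → . T c], [T → . C c], [T → . b d], [T → C . c] }  — shift, reduce
  I8: { [T → b . d] }  — shift
  I9: { [T → b d .] }  — reduce
  I10: { [T → C . c] }  — shift
  I11: { [C → F . c], [C → c C F .] }  — shift, reduce
  I12: { [C → . F c], [C → . c C F], [C → .], [C → c . C F], [F → . T c], [T → . C c], [T → . b d], [T → C c .] }  — shift, 2 reduces
  I13: { [C → F c .] }  — reduce
  I14: { [T → C c .] }  — reduce
  I15: { [B → b T .], [F → T . c] }  — shift, reduce
  I16: { [F → T c .] }  — reduce

I0 contains reduce item [C → .] and shift items [B → . b T], [C → . c C F], [T → . b d] — shift-reduce conflict.
I2 contains reduce item [B → C .] and shift item [T → C . c] — shift-reduce conflict.
I5 contains reduce item [C → .] and shift items [C → . c C F], [T → . b d], [T → b . d] — shift-reduce conflict.
I6 contains reduce item [C → .] and shift items [C → . c C F], [T → . b d] — shift-reduce conflict.
I7 contains reduce item [C → .] and shift items [C → . c C F], [T → C . c], [T → . b d] — shift-reduce conflict.
I11 contains reduce item [C → c C F .] and shift item [C → F . c] — shift-reduce conflict.
I12 contains reduce items [C → .], [T → C c .] and shift items [C → . c C F], [T → . b d] — shift-reduce conflict.
I15 contains reduce item [B → b T .] and shift item [F → T . c] — shift-reduce conflict.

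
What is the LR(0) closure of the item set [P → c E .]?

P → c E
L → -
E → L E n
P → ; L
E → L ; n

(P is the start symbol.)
Start with: [P → c E .]
The dot is at the end, so nothing is added.

CLOSURE = { [P → c E .] }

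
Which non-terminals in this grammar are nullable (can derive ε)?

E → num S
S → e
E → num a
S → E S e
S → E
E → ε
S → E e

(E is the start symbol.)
ε-productions: E → ε
So E is immediately nullable.
S → E: every symbol on the right is nullable, so S is nullable too.
Every non-terminal is now nullable.
Nullable = { 'E', 'S' }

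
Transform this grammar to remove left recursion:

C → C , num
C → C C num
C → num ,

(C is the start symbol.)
C is directly left-recursive. The standard transformation for
  A → A α₁ | ... | A α_m | β₁ | ... | β_n
is
  A  → β₁ A' | ... | β_n A'
  A' → α₁ A' | ... | α_m A' | ε

C → num , becomes C → num , C'
C → C , num becomes C' → , num C'
C → C C num becomes C' → C num C'
Add C' → ε

Resulting grammar:
C → num , C'
C' → , num C'
C' → C num C'
C' → ε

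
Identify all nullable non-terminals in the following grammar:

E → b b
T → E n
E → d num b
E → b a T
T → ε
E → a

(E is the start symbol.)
{ 'T' }

A non-terminal is nullable if it can derive ε (the empty string): either it has an ε-production, or it has a production whose right-hand side consists entirely of nullable non-terminals.

ε-productions: T → ε
So T is immediately nullable.
No further non-terminal can be added: every production for the remaining non-terminals contains a terminal or a non-nullable non-terminal.
Nullable = { 'T' }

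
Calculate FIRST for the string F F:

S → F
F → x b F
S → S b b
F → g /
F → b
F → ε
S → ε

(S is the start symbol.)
FIRST sets of the non-terminals involved (from the grammar, by fixed-point iteration):
  FIRST(F) = { 'b', 'g', 'x', ε }

To compute FIRST(F F), process the symbols left to right:
Symbol F is a non-terminal. Add FIRST(F) \ {ε} = { 'b', 'g', 'x' }
F is nullable (ε ∈ FIRST(F)), continue to the next symbol.
Symbol F is a non-terminal. Add FIRST(F) \ {ε} = { 'b', 'g', 'x' }
F is nullable (ε ∈ FIRST(F)), continue to the next symbol.
All symbols are nullable, so ε is in the result.
FIRST(F F) = { 'b', 'g', 'x', ε }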